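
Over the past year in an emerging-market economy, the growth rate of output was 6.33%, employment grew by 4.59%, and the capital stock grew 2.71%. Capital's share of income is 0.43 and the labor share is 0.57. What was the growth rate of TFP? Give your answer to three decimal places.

2.548%

Labor's share = 1 − 0.43 = 0.57.
The capital stock: 0.43 × 2.71 = 1.1653 pp.
Employment: 0.57 × 4.59 = 2.6163 pp.
TFP growth = 6.33 − 3.7816 = 2.5484%.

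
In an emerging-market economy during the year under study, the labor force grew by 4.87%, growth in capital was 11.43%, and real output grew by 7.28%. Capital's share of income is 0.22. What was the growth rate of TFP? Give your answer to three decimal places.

Labor's share = 1 − 0.22 = 0.78.
Capital: 0.22 × 11.43 = 2.5146 pp.
The labor force: 0.78 × 4.87 = 3.7986 pp.
TFP growth = 7.28 − 6.3132 = 0.9668%.

TFP grew 0.967%.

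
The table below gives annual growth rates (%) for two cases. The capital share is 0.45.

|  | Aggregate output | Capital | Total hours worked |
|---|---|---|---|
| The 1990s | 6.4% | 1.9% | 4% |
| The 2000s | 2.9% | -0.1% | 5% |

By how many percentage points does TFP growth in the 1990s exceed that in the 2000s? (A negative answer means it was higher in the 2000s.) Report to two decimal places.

3.15 percentage points

Labor's share = 1 − 0.45 = 0.55.
The 1990s: TFP = 6.4 − 0.855 − 2.2 = 3.345%.
The 2000s: TFP = 2.9 + 0.045 − 2.75 = 0.195%.
Difference = 3.345 − (0.195) = 3.15 pp.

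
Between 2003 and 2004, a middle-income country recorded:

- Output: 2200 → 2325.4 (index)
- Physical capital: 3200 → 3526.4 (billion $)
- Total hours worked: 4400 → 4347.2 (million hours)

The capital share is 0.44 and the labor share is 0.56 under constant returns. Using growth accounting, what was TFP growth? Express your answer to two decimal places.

Output growth = (2325.4 − 2200) / 2200 = 5.7%.
Physical capital growth = (3526.4 − 3200) / 3200 = 10.2%.
Total hours worked growth = (4347.2 − 4400) / 4400 = -1.2%.
Labor's share = 1 − 0.44 = 0.56.
Physical capital: 0.44 × 10.2 = 4.488 pp.
Total hours worked: 0.56 × (-1.2) = -0.672 pp.
TFP growth = 5.7 − 3.816 = 1.884%.

TFP growth was 1.88%.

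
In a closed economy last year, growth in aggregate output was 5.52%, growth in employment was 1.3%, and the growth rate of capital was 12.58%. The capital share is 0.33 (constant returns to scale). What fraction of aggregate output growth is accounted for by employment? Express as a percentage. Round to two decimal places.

Employment accounted for 15.78% of growth.

Labor's share = 1 − 0.33 = 0.67.
Employment contributed 0.67 × 1.3 = 0.871 pp.
Share of growth = 0.871 / 5.52 × 100 = 15.779%.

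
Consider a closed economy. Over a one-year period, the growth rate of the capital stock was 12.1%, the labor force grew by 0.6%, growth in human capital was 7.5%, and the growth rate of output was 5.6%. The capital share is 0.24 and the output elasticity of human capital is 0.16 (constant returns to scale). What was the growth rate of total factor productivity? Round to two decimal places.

1.14%

Labor's share = 1 − 0.24 − 0.16 = 0.6.
The capital stock: 0.24 × 12.1 = 2.904 pp.
Human capital: 0.16 × 7.5 = 1.2 pp.
The labor force: 0.6 × 0.6 = 0.36 pp.
TFP growth = 5.6 − 4.464 = 1.136%.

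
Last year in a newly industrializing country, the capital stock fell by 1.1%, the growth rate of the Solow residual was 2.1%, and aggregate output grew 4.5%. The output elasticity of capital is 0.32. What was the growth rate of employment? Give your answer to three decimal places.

Labor's share = 1 − 0.32 = 0.68.
gY = gA + 0.32×(-1.1) + 0.68×g.
0.68×g = 4.5 − 2.1 + 0.352 = 2.752.
g = 2.752 / 0.68 = 4.04706%.

4.047%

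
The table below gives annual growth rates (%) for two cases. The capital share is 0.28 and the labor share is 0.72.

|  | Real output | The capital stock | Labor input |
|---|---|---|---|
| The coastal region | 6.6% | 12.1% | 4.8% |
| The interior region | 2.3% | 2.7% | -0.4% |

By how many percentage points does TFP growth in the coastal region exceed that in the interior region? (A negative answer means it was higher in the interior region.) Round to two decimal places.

-2.08 percentage points

Labor's share = 1 − 0.28 = 0.72.
The coastal region: TFP = 6.6 − 3.388 − 3.456 = -0.244%.
The interior region: TFP = 2.3 − 0.756 + 0.288 = 1.832%.
Difference = -0.244 − (1.832) = -2.076 pp.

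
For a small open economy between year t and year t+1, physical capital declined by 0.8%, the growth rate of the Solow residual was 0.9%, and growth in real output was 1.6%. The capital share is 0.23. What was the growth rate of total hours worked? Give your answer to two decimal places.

1.15%

Labor's share = 1 − 0.23 = 0.77.
gY = gA + 0.23×(-0.8) + 0.77×g.
0.77×g = 1.6 − 0.9 + 0.184 = 0.884.
g = 0.884 / 0.77 = 1.1481%.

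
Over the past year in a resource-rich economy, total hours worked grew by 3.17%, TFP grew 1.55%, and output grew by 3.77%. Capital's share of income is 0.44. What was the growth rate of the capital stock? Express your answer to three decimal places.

The capital stock growth was 1.011%.

Labor's share = 1 − 0.44 = 0.56.
gY = gA + 0.56×3.17 + 0.44×g.
0.44×g = 3.77 − 1.55 − 1.7752 = 0.4448.
g = 0.4448 / 0.44 = 1.01091%.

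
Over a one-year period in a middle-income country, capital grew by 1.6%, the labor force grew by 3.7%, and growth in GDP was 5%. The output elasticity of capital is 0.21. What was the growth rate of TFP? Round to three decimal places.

1.741%

Labor's share = 1 − 0.21 = 0.79.
Capital: 0.21 × 1.6 = 0.336 pp.
The labor force: 0.79 × 3.7 = 2.923 pp.
TFP growth = 5 − 3.259 = 1.741%.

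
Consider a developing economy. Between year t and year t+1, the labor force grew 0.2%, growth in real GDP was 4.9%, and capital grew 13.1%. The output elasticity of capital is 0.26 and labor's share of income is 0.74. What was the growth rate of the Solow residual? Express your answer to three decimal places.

Labor's share = 1 − 0.26 = 0.74.
Capital: 0.26 × 13.1 = 3.406 pp.
The labor force: 0.74 × 0.2 = 0.148 pp.
TFP growth = 4.9 − 3.554 = 1.346%.

The Solow residual growth was 1.346%.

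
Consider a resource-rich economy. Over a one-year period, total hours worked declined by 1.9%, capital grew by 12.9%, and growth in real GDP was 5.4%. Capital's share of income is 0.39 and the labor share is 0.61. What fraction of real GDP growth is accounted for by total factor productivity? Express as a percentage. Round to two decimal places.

Total factor productivity accounted for 28.30% of growth.

Labor's share = 1 − 0.39 = 0.61.
Capital: 0.39 × 12.9 = 5.031 pp.
Total hours worked: 0.61 × (-1.9) = -1.159 pp.
TFP growth = 5.4 − 3.872 = 1.528%.
TFP share of growth = 1.528 / 5.4 × 100 = 28.2963%.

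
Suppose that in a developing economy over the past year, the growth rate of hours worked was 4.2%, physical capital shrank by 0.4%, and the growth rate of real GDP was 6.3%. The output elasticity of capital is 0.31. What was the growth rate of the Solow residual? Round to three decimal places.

Labor's share = 1 − 0.31 = 0.69.
Physical capital: 0.31 × (-0.4) = -0.124 pp.
Hours worked: 0.69 × 4.2 = 2.898 pp.
TFP growth = 6.3 − 2.774 = 3.526%.

3.526%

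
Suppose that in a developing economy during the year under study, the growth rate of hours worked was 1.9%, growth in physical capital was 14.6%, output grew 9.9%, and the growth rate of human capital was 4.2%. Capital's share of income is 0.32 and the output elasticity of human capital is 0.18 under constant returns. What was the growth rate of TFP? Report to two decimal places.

3.52%

Labor's share = 1 − 0.32 − 0.18 = 0.5.
Physical capital: 0.32 × 14.6 = 4.672 pp.
Human capital: 0.18 × 4.2 = 0.756 pp.
Hours worked: 0.5 × 1.9 = 0.95 pp.
TFP growth = 9.9 − 6.378 = 3.522%.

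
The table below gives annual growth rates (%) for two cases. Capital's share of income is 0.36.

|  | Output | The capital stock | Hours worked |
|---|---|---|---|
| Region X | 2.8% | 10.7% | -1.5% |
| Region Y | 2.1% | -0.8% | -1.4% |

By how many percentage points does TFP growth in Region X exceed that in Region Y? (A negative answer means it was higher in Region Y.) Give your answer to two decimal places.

-3.38 percentage points

Labor's share = 1 − 0.36 = 0.64.
Region X: TFP = 2.8 − 3.852 + 0.96 = -0.092%.
Region Y: TFP = 2.1 + 0.288 + 0.896 = 3.284%.
Difference = -0.092 − (3.284) = -3.376 pp.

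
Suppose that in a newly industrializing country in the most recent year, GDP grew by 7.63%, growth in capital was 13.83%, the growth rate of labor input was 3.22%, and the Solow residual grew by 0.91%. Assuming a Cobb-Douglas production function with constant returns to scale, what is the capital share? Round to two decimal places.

gY = gA + α·gK + (1−α)·gL, so gY − gA − gL = α(gK − gL).
7.63 − 0.91 − 3.22 = α × (13.83 − 3.22).
3.5 = 10.61 α, so α = 0.3299.

The capital share is 0.33.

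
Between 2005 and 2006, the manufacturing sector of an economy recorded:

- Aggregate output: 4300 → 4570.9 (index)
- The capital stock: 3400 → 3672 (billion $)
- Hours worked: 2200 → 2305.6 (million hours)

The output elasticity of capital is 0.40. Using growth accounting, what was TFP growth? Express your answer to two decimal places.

0.22%

Aggregate output growth = (4570.9 − 4300) / 4300 = 6.3%.
The capital stock growth = (3672 − 3400) / 3400 = 8%.
Hours worked growth = (2305.6 − 2200) / 2200 = 4.8%.
Labor's share = 1 − 0.4 = 0.6.
The capital stock: 0.4 × 8 = 3.2 pp.
Hours worked: 0.6 × 4.8 = 2.88 pp.
TFP growth = 6.3 − 6.08 = 0.22%.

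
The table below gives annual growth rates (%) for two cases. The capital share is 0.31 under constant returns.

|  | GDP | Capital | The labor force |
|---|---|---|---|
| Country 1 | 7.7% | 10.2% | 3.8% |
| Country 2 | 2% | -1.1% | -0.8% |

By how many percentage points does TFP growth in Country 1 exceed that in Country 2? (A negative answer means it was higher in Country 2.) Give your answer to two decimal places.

-0.98 percentage points

Labor's share = 1 − 0.31 = 0.69.
Country 1: TFP = 7.7 − 3.162 − 2.622 = 1.916%.
Country 2: TFP = 2 + 0.341 + 0.552 = 2.893%.
Difference = 1.916 − (2.893) = -0.977 pp.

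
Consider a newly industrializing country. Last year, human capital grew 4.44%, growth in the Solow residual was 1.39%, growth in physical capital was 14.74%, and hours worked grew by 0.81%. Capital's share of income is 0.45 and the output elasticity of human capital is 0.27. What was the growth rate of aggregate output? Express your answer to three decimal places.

Aggregate output growth was 9.449%.

Labor's share = 1 − 0.45 − 0.27 = 0.28.
Physical capital: 0.45 × 14.74 = 6.633 pp.
Human capital: 0.27 × 4.44 = 1.1988 pp.
Hours worked: 0.28 × 0.81 = 0.2268 pp.
Output growth = 1.39 + 8.0586 = 9.4486%.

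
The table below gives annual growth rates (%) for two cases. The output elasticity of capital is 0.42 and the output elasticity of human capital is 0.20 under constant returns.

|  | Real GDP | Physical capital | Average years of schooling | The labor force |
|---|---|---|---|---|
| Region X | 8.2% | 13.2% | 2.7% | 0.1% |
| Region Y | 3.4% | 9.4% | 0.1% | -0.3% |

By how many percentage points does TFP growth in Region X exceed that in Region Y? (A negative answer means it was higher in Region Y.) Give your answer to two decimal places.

2.53 percentage points

Labor's share = 1 − 0.42 − 0.2 = 0.38.
Region X: TFP = 8.2 − 5.544 − 0.54 − 0.038 = 2.078%.
Region Y: TFP = 3.4 − 3.948 − 0.02 + 0.114 = -0.454%.
Difference = 2.078 − (-0.454) = 2.532 pp.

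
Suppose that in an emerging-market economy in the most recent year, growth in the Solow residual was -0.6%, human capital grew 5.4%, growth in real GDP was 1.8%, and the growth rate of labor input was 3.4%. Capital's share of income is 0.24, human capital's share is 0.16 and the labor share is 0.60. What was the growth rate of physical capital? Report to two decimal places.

Labor's share = 1 − 0.24 − 0.16 = 0.6.
gY = gA + 0.16×5.4 + 0.6×3.4 + 0.24×g.
0.24×g = 1.8 + 0.6 − 2.904 = -0.504.
g = -0.504 / 0.24 = -2.1%.

-2.10%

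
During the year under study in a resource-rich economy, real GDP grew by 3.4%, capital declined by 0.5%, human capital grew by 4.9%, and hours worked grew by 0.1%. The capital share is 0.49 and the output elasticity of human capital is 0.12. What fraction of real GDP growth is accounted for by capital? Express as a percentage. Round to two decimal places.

-7.21%

Capital contributed 0.49 × (-0.5) = -0.245 pp.
Share of growth = -0.245 / 3.4 × 100 = -7.2059%.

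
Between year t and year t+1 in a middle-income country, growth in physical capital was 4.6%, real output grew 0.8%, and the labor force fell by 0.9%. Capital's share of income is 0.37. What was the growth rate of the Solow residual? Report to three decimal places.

-0.335%

Labor's share = 1 − 0.37 = 0.63.
Physical capital: 0.37 × 4.6 = 1.702 pp.
The labor force: 0.63 × (-0.9) = -0.567 pp.
TFP growth = 0.8 − 1.135 = -0.335%.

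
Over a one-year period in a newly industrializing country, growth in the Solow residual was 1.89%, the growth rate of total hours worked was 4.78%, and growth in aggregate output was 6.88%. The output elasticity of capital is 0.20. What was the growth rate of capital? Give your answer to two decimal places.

5.83%

Labor's share = 1 − 0.2 = 0.8.
gY = gA + 0.8×4.78 + 0.2×g.
0.2×g = 6.88 − 1.89 − 3.824 = 1.166.
g = 1.166 / 0.2 = 5.83%.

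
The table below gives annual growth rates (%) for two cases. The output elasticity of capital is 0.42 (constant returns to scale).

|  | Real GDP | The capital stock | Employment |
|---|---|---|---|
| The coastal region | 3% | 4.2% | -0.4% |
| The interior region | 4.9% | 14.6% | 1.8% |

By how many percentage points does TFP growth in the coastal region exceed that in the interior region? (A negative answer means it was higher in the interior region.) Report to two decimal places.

3.74 percentage points

Labor's share = 1 − 0.42 = 0.58.
The coastal region: TFP = 3 − 1.764 + 0.232 = 1.468%.
The interior region: TFP = 4.9 − 6.132 − 1.044 = -2.276%.
Difference = 1.468 − (-2.276) = 3.744 pp.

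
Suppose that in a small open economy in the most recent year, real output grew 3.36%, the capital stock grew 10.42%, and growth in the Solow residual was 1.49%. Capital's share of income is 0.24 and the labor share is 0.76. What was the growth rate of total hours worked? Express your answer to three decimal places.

-0.830%

Labor's share = 1 − 0.24 = 0.76.
gY = gA + 0.24×10.42 + 0.76×g.
0.76×g = 3.36 − 1.49 − 2.5008 = -0.6308.
g = -0.6308 / 0.76 = -0.83%.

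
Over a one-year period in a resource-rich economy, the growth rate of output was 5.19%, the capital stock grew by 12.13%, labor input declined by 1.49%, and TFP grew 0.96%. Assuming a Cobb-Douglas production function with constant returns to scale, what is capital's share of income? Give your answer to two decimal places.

0.42

gY = gA + α·gK + (1−α)·gL, so gY − gA − gL = α(gK − gL).
5.19 − 0.96 + 1.49 = α × (12.13 − (-1.49)).
5.72 = 13.62 α, so α = 0.42.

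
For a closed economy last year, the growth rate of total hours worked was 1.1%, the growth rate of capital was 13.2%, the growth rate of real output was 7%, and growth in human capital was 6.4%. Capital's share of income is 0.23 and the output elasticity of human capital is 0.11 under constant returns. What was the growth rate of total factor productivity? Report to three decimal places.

2.534%

Labor's share = 1 − 0.23 − 0.11 = 0.66.
Capital: 0.23 × 13.2 = 3.036 pp.
Human capital: 0.11 × 6.4 = 0.704 pp.
Total hours worked: 0.66 × 1.1 = 0.726 pp.
TFP growth = 7 − 4.466 = 2.534%.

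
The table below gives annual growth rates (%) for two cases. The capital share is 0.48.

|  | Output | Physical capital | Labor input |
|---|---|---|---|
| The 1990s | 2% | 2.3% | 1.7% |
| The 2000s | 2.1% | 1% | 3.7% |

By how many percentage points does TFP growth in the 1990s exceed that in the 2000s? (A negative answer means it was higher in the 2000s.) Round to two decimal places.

Labor's share = 1 − 0.48 = 0.52.
The 1990s: TFP = 2 − 1.104 − 0.884 = 0.012%.
The 2000s: TFP = 2.1 − 0.48 − 1.924 = -0.304%.
Difference = 0.012 − (-0.304) = 0.316 pp.

0.32 percentage points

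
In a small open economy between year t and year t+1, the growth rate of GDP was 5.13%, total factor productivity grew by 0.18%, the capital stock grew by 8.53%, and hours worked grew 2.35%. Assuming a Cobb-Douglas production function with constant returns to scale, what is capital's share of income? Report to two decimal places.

gY = gA + α·gK + (1−α)·gL, so gY − gA − gL = α(gK − gL).
5.13 − 0.18 − 2.35 = α × (8.53 − 2.35).
2.6 = 6.18 α, so α = 0.4207.

α = 0.42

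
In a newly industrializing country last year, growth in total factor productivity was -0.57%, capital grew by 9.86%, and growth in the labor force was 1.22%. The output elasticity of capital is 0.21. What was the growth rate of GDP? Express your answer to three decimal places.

2.464%

Labor's share = 1 − 0.21 = 0.79.
Capital: 0.21 × 9.86 = 2.0706 pp.
The labor force: 0.79 × 1.22 = 0.9638 pp.
Output growth = -0.57 + 3.0344 = 2.4644%.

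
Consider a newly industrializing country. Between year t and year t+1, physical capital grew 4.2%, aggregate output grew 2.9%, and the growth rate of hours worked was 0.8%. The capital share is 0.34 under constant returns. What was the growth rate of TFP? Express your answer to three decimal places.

0.944%

Labor's share = 1 − 0.34 = 0.66.
Physical capital: 0.34 × 4.2 = 1.428 pp.
Hours worked: 0.66 × 0.8 = 0.528 pp.
TFP growth = 2.9 − 1.956 = 0.944%.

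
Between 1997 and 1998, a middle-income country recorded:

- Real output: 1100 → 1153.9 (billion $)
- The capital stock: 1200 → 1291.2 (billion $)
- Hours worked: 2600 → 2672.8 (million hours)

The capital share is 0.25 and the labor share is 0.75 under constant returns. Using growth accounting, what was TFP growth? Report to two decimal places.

Real output growth = (1153.9 − 1100) / 1100 = 4.9%.
The capital stock growth = (1291.2 − 1200) / 1200 = 7.6%.
Hours worked growth = (2672.8 − 2600) / 2600 = 2.8%.
Labor's share = 1 − 0.25 = 0.75.
The capital stock: 0.25 × 7.6 = 1.9 pp.
Hours worked: 0.75 × 2.8 = 2.1 pp.
TFP growth = 4.9 − 4 = 0.9%.

TFP grew 0.90%.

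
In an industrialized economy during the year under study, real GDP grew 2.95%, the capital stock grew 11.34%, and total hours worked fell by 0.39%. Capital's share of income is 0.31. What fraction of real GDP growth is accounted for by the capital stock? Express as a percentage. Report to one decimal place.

119.2%

The capital stock contributed 0.31 × 11.34 = 3.5154 pp.
Share of growth = 3.5154 / 2.95 × 100 = 119.166%.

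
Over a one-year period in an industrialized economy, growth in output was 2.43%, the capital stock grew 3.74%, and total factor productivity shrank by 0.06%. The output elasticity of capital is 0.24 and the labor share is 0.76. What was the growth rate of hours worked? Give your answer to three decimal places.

2.095%

Labor's share = 1 − 0.24 = 0.76.
gY = gA + 0.24×3.74 + 0.76×g.
0.76×g = 2.43 + 0.06 − 0.8976 = 1.5924.
g = 1.5924 / 0.76 = 2.09526%.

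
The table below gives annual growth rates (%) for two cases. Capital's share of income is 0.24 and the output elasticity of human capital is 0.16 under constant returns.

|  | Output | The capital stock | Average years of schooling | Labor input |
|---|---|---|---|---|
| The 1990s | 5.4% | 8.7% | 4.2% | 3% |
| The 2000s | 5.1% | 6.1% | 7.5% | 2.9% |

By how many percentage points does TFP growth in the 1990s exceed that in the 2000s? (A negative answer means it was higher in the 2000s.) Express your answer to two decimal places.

0.14 percentage points

Labor's share = 1 − 0.24 − 0.16 = 0.6.
The 1990s: TFP = 5.4 − 2.088 − 0.672 − 1.8 = 0.84%.
The 2000s: TFP = 5.1 − 1.464 − 1.2 − 1.74 = 0.696%.
Difference = 0.84 − (0.696) = 0.144 pp.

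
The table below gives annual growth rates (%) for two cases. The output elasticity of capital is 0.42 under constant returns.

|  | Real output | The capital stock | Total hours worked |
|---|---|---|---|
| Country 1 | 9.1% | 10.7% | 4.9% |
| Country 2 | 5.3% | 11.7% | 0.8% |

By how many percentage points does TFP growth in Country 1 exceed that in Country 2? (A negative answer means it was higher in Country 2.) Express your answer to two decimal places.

1.84 percentage points

Labor's share = 1 − 0.42 = 0.58.
Country 1: TFP = 9.1 − 4.494 − 2.842 = 1.764%.
Country 2: TFP = 5.3 − 4.914 − 0.464 = -0.078%.
Difference = 1.764 − (-0.078) = 1.842 pp.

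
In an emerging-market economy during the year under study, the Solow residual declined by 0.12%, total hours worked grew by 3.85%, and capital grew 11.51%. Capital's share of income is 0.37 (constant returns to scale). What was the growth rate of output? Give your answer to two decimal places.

6.56%

Labor's share = 1 − 0.37 = 0.63.
Capital: 0.37 × 11.51 = 4.2587 pp.
Total hours worked: 0.63 × 3.85 = 2.4255 pp.
Output growth = -0.12 + 6.6842 = 6.5642%.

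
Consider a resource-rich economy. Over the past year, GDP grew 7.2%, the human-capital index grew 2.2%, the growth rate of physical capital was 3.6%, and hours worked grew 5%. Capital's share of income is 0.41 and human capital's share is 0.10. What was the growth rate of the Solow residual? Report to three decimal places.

The Solow residual grew 3.054%.

Labor's share = 1 − 0.41 − 0.1 = 0.49.
Physical capital: 0.41 × 3.6 = 1.476 pp.
The human-capital index: 0.1 × 2.2 = 0.22 pp.
Hours worked: 0.49 × 5 = 2.45 pp.
TFP growth = 7.2 − 4.146 = 3.054%.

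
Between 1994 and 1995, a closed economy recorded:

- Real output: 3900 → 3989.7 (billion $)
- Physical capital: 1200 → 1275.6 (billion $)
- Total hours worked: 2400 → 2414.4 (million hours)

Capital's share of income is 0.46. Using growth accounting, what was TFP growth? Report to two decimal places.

Real output growth = (3989.7 − 3900) / 3900 = 2.3%.
Physical capital growth = (1275.6 − 1200) / 1200 = 6.3%.
Total hours worked growth = (2414.4 − 2400) / 2400 = 0.6%.
Labor's share = 1 − 0.46 = 0.54.
Physical capital: 0.46 × 6.3 = 2.898 pp.
Total hours worked: 0.54 × 0.6 = 0.324 pp.
TFP growth = 2.3 − 3.222 = -0.922%.

-0.92%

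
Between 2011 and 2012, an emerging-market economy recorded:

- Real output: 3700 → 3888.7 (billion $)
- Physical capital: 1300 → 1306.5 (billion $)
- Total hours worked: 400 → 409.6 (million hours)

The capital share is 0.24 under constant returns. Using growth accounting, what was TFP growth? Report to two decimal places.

Real output growth = (3888.7 − 3700) / 3700 = 5.1%.
Physical capital growth = (1306.5 − 1300) / 1300 = 0.5%.
Total hours worked growth = (409.6 − 400) / 400 = 2.4%.
Labor's share = 1 − 0.24 = 0.76.
Physical capital: 0.24 × 0.5 = 0.12 pp.
Total hours worked: 0.76 × 2.4 = 1.824 pp.
TFP growth = 5.1 − 1.944 = 3.156%.

TFP growth was 3.16%.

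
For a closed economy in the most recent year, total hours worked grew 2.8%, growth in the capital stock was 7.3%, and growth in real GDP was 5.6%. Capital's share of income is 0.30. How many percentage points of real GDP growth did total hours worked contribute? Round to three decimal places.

1.960 pp

Labor's share = 1 − 0.3 = 0.7.
Contribution = share × growth = 0.7 × 2.8 = 1.96 pp.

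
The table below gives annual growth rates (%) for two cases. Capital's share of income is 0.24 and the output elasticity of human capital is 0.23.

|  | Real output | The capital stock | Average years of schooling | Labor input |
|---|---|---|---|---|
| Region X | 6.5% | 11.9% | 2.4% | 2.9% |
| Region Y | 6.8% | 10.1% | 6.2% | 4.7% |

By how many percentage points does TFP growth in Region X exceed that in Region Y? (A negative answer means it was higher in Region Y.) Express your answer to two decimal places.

Labor's share = 1 − 0.24 − 0.23 = 0.53.
Region X: TFP = 6.5 − 2.856 − 0.552 − 1.537 = 1.555%.
Region Y: TFP = 6.8 − 2.424 − 1.426 − 2.491 = 0.459%.
Difference = 1.555 − (0.459) = 1.096 pp.

1.10 percentage points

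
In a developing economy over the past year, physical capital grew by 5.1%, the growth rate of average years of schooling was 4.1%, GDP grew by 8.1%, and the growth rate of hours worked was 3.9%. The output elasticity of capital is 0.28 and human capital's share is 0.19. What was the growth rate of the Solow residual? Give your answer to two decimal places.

3.83%

Labor's share = 1 − 0.28 − 0.19 = 0.53.
Physical capital: 0.28 × 5.1 = 1.428 pp.
Average years of schooling: 0.19 × 4.1 = 0.779 pp.
Hours worked: 0.53 × 3.9 = 2.067 pp.
TFP growth = 8.1 − 4.274 = 3.826%.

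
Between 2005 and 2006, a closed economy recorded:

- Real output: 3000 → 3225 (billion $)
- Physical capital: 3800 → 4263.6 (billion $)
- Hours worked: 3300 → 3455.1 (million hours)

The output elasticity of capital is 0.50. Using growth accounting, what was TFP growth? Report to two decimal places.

Real output growth = (3225 − 3000) / 3000 = 7.5%.
Physical capital growth = (4263.6 − 3800) / 3800 = 12.2%.
Hours worked growth = (3455.1 − 3300) / 3300 = 4.7%.
Labor's share = 1 − 0.5 = 0.5.
Physical capital: 0.5 × 12.2 = 6.1 pp.
Hours worked: 0.5 × 4.7 = 2.35 pp.
TFP growth = 7.5 − 8.45 = -0.95%.

-0.95%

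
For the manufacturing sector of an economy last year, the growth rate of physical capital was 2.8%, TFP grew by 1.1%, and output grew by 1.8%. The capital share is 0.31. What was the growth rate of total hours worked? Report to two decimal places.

Labor's share = 1 − 0.31 = 0.69.
gY = gA + 0.31×2.8 + 0.69×g.
0.69×g = 1.8 − 1.1 − 0.868 = -0.168.
g = -0.168 / 0.69 = -0.2435%.

-0.24%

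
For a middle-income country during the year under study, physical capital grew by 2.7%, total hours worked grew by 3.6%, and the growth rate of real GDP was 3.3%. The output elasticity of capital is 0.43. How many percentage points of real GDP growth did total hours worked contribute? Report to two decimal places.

Labor's share = 1 − 0.43 = 0.57.
Contribution = share × growth = 0.57 × 3.6 = 2.052 pp.

2.05 pp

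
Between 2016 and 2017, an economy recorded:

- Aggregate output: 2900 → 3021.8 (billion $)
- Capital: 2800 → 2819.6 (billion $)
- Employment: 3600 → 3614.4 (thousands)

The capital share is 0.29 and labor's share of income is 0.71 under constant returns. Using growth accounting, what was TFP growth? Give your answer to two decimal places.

Aggregate output growth = (3021.8 − 2900) / 2900 = 4.2%.
Capital growth = (2819.6 − 2800) / 2800 = 0.7%.
Employment growth = (3614.4 − 3600) / 3600 = 0.4%.
Labor's share = 1 − 0.29 = 0.71.
Capital: 0.29 × 0.7 = 0.203 pp.
Employment: 0.71 × 0.4 = 0.284 pp.
TFP growth = 4.2 − 0.487 = 3.713%.

3.71%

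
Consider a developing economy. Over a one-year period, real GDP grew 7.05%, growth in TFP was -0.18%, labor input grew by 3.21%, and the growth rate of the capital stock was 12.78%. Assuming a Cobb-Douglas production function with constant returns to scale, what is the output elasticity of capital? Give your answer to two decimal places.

0.42

gY = gA + α·gK + (1−α)·gL, so gY − gA − gL = α(gK − gL).
7.05 + 0.18 − 3.21 = α × (12.78 − 3.21).
4.02 = 9.57 α, so α = 0.4201.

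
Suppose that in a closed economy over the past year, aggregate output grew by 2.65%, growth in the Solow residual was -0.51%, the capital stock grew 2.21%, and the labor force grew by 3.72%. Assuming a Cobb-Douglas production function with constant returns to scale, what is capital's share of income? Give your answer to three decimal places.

gY = gA + α·gK + (1−α)·gL, so gY − gA − gL = α(gK − gL).
2.65 + 0.51 − 3.72 = α × (2.21 − 3.72).
-0.56 = -1.51 α, so α = 0.37086.

Capital's share of income is 0.371.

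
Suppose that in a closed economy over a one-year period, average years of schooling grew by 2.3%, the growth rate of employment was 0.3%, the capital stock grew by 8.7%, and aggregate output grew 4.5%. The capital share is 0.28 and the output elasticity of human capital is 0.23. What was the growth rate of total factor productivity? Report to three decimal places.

Labor's share = 1 − 0.28 − 0.23 = 0.49.
The capital stock: 0.28 × 8.7 = 2.436 pp.
Average years of schooling: 0.23 × 2.3 = 0.529 pp.
Employment: 0.49 × 0.3 = 0.147 pp.
TFP growth = 4.5 − 3.112 = 1.388%.

Total factor productivity grew 1.388%.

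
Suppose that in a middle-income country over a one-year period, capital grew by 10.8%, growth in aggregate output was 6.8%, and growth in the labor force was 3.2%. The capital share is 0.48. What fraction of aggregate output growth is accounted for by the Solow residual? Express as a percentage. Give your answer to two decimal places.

Labor's share = 1 − 0.48 = 0.52.
Capital: 0.48 × 10.8 = 5.184 pp.
The labor force: 0.52 × 3.2 = 1.664 pp.
TFP growth = 6.8 − 6.848 = -0.048%.
TFP share of growth = -0.048 / 6.8 × 100 = -0.7059%.

The Solow residual accounted for -0.71% of growth.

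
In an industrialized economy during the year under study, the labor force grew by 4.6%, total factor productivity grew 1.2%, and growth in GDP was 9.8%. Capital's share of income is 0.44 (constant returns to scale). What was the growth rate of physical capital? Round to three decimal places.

Labor's share = 1 − 0.44 = 0.56.
gY = gA + 0.56×4.6 + 0.44×g.
0.44×g = 9.8 − 1.2 − 2.576 = 6.024.
g = 6.024 / 0.44 = 13.69091%.

13.691%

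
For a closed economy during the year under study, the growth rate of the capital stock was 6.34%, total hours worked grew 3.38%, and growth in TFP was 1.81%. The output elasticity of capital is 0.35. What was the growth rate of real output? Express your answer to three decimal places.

Real output grew 6.226%.

Labor's share = 1 − 0.35 = 0.65.
The capital stock: 0.35 × 6.34 = 2.219 pp.
Total hours worked: 0.65 × 3.38 = 2.197 pp.
Output growth = 1.81 + 4.416 = 6.226%.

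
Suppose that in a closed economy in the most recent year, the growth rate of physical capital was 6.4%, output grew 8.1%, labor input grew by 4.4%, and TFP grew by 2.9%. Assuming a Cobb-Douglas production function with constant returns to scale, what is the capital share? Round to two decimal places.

gY = gA + α·gK + (1−α)·gL, so gY − gA − gL = α(gK − gL).
8.1 − 2.9 − 4.4 = α × (6.4 − 4.4).
0.8 = 2 α, so α = 0.4.

The capital share is 0.40.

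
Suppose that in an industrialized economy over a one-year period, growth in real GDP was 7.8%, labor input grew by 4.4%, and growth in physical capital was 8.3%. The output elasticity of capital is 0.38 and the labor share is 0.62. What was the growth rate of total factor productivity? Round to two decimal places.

Labor's share = 1 − 0.38 = 0.62.
Physical capital: 0.38 × 8.3 = 3.154 pp.
Labor input: 0.62 × 4.4 = 2.728 pp.
TFP growth = 7.8 − 5.882 = 1.918%.

Total factor productivity growth was 1.92%.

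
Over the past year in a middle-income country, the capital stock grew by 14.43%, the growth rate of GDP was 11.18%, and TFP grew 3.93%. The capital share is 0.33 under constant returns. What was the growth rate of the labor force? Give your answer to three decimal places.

Labor's share = 1 − 0.33 = 0.67.
gY = gA + 0.33×14.43 + 0.67×g.
0.67×g = 11.18 − 3.93 − 4.7619 = 2.4881.
g = 2.4881 / 0.67 = 3.71358%.

3.714%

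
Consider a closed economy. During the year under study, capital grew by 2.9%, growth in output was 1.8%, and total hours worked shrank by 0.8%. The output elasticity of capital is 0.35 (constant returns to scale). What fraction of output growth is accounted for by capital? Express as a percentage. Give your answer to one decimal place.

Capital contributed 0.35 × 2.9 = 1.015 pp.
Share of growth = 1.015 / 1.8 × 100 = 56.389%.

Capital accounted for 56.4% of growth.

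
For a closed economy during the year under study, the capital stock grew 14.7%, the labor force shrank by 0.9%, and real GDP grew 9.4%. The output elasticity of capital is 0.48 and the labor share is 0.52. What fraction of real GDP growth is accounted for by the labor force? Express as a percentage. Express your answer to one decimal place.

Labor's share = 1 − 0.48 = 0.52.
The labor force contributed 0.52 × (-0.9) = -0.468 pp.
Share of growth = -0.468 / 9.4 × 100 = -4.979%.

-5.0%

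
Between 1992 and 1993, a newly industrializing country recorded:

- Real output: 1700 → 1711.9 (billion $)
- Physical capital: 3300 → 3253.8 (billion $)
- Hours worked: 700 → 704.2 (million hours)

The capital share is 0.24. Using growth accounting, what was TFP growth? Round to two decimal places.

Real output growth = (1711.9 − 1700) / 1700 = 0.7%.
Physical capital growth = (3253.8 − 3300) / 3300 = -1.4%.
Hours worked growth = (704.2 − 700) / 700 = 0.6%.
Labor's share = 1 − 0.24 = 0.76.
Physical capital: 0.24 × (-1.4) = -0.336 pp.
Hours worked: 0.76 × 0.6 = 0.456 pp.
TFP growth = 0.7 − 0.12 = 0.58%.

TFP grew 0.58%.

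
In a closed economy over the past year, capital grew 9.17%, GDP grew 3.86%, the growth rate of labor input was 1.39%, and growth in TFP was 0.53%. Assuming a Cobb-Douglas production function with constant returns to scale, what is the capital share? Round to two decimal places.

0.25

gY = gA + α·gK + (1−α)·gL, so gY − gA − gL = α(gK − gL).
3.86 − 0.53 − 1.39 = α × (9.17 − 1.39).
1.94 = 7.78 α, so α = 0.2494.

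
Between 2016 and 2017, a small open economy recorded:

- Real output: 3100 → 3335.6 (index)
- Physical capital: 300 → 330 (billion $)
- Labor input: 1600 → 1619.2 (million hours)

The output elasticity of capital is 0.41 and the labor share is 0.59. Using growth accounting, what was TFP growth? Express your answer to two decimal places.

Real output growth = (3335.6 − 3100) / 3100 = 7.6%.
Physical capital growth = (330 − 300) / 300 = 10%.
Labor input growth = (1619.2 − 1600) / 1600 = 1.2%.
Labor's share = 1 − 0.41 = 0.59.
Physical capital: 0.41 × 10 = 4.1 pp.
Labor input: 0.59 × 1.2 = 0.708 pp.
TFP growth = 7.6 − 4.808 = 2.792%.

TFP growth was 2.79%.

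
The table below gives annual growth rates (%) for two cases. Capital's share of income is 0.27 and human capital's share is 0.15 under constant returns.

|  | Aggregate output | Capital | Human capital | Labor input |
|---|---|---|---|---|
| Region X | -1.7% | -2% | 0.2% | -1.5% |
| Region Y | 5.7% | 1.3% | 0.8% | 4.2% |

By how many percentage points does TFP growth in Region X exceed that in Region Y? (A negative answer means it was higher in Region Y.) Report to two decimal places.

-3.11 percentage points

Labor's share = 1 − 0.27 − 0.15 = 0.58.
Region X: TFP = -1.7 + 0.54 − 0.03 + 0.87 = -0.32%.
Region Y: TFP = 5.7 − 0.351 − 0.12 − 2.436 = 2.793%.
Difference = -0.32 − (2.793) = -3.113 pp.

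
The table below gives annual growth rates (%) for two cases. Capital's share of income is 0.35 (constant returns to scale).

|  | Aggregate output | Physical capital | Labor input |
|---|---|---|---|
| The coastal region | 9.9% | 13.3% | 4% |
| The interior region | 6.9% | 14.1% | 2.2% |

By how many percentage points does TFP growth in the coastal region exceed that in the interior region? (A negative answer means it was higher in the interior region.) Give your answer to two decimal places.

2.11 percentage points

Labor's share = 1 − 0.35 = 0.65.
The coastal region: TFP = 9.9 − 4.655 − 2.6 = 2.645%.
The interior region: TFP = 6.9 − 4.935 − 1.43 = 0.535%.
Difference = 2.645 − (0.535) = 2.11 pp.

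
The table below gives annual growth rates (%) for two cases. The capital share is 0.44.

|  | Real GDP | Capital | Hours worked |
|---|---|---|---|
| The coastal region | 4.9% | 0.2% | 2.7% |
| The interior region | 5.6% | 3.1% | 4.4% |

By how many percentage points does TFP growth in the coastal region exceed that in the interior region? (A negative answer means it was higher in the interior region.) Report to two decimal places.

1.53 percentage points

Labor's share = 1 − 0.44 = 0.56.
The coastal region: TFP = 4.9 − 0.088 − 1.512 = 3.3%.
The interior region: TFP = 5.6 − 1.364 − 2.464 = 1.772%.
Difference = 3.3 − (1.772) = 1.528 pp.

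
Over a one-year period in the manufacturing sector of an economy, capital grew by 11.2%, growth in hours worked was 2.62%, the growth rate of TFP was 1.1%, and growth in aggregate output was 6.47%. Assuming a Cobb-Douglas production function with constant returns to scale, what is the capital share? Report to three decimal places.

The capital share is 0.321.

gY = gA + α·gK + (1−α)·gL, so gY − gA − gL = α(gK − gL).
6.47 − 1.1 − 2.62 = α × (11.2 − 2.62).
2.75 = 8.58 α, so α = 0.32051.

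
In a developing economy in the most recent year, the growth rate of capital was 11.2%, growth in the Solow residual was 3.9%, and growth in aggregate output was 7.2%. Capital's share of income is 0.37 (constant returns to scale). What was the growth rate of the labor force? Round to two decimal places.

-1.34%

Labor's share = 1 − 0.37 = 0.63.
gY = gA + 0.37×11.2 + 0.63×g.
0.63×g = 7.2 − 3.9 − 4.144 = -0.844.
g = -0.844 / 0.63 = -1.3397%.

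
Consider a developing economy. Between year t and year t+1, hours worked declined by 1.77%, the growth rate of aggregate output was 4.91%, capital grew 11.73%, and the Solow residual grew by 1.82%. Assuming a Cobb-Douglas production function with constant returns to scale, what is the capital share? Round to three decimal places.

0.360

gY = gA + α·gK + (1−α)·gL, so gY − gA − gL = α(gK − gL).
4.91 − 1.82 + 1.77 = α × (11.73 − (-1.77)).
4.86 = 13.5 α, so α = 0.36.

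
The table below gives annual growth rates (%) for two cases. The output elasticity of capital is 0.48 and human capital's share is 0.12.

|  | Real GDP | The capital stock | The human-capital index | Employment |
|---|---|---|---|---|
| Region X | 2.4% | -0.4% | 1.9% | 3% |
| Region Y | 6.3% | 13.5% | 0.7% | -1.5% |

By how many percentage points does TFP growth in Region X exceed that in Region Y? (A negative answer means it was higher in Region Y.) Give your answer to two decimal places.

Labor's share = 1 − 0.48 − 0.12 = 0.4.
Region X: TFP = 2.4 + 0.192 − 0.228 − 1.2 = 1.164%.
Region Y: TFP = 6.3 − 6.48 − 0.084 + 0.6 = 0.336%.
Difference = 1.164 − (0.336) = 0.828 pp.

0.83 percentage points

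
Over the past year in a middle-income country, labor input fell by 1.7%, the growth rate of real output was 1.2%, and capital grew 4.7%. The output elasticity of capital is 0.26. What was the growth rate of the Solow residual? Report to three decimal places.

1.236%

Labor's share = 1 − 0.26 = 0.74.
Capital: 0.26 × 4.7 = 1.222 pp.
Labor input: 0.74 × (-1.7) = -1.258 pp.
TFP growth = 1.2 + 0.036 = 1.236%.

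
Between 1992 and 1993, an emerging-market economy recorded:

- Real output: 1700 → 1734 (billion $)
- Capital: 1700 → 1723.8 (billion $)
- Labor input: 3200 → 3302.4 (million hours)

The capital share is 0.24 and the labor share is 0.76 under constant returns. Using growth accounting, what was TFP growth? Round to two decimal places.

Real output growth = (1734 − 1700) / 1700 = 2%.
Capital growth = (1723.8 − 1700) / 1700 = 1.4%.
Labor input growth = (3302.4 − 3200) / 3200 = 3.2%.
Labor's share = 1 − 0.24 = 0.76.
Capital: 0.24 × 1.4 = 0.336 pp.
Labor input: 0.76 × 3.2 = 2.432 pp.
TFP growth = 2 − 2.768 = -0.768%.

-0.77%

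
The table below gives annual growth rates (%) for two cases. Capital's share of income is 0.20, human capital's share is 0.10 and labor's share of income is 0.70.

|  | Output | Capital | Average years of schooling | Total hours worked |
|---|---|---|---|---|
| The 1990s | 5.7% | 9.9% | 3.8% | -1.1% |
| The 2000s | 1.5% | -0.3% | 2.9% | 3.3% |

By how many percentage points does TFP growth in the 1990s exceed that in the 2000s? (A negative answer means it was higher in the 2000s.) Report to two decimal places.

5.15 percentage points

Labor's share = 1 − 0.2 − 0.1 = 0.7.
The 1990s: TFP = 5.7 − 1.98 − 0.38 + 0.77 = 4.11%.
The 2000s: TFP = 1.5 + 0.06 − 0.29 − 2.31 = -1.04%.
Difference = 4.11 − (-1.04) = 5.15 pp.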